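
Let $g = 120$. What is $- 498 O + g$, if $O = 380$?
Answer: $-189120$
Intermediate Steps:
$- 498 O + g = \left(-498\right) 380 + 120 = -189240 + 120 = -189120$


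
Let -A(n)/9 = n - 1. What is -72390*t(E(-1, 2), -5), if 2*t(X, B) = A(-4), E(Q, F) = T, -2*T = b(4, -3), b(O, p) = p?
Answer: -1628775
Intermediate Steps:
T = 3/2 (T = -½*(-3) = 3/2 ≈ 1.5000)
A(n) = 9 - 9*n (A(n) = -9*(n - 1) = -9*(-1 + n) = 9 - 9*n)
E(Q, F) = 3/2
t(X, B) = 45/2 (t(X, B) = (9 - 9*(-4))/2 = (9 + 36)/2 = (½)*45 = 45/2)
-72390*t(E(-1, 2), -5) = -72390*45/2 = -1628775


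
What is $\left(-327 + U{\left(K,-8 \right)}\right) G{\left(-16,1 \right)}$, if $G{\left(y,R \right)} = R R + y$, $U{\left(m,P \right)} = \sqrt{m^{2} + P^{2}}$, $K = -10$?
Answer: $4905 - 30 \sqrt{41} \approx 4712.9$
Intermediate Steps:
$U{\left(m,P \right)} = \sqrt{P^{2} + m^{2}}$
$G{\left(y,R \right)} = y + R^{2}$ ($G{\left(y,R \right)} = R^{2} + y = y + R^{2}$)
$\left(-327 + U{\left(K,-8 \right)}\right) G{\left(-16,1 \right)} = \left(-327 + \sqrt{\left(-8\right)^{2} + \left(-10\right)^{2}}\right) \left(-16 + 1^{2}\right) = \left(-327 + \sqrt{64 + 100}\right) \left(-16 + 1\right) = \left(-327 + \sqrt{164}\right) \left(-15\right) = \left(-327 + 2 \sqrt{41}\right) \left(-15\right) = 4905 - 30 \sqrt{41}$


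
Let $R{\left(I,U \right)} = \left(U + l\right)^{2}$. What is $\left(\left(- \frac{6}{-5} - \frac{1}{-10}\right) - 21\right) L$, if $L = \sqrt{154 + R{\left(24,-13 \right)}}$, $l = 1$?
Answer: $- \frac{197 \sqrt{298}}{10} \approx -340.07$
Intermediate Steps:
$R{\left(I,U \right)} = \left(1 + U\right)^{2}$ ($R{\left(I,U \right)} = \left(U + 1\right)^{2} = \left(1 + U\right)^{2}$)
$L = \sqrt{298}$ ($L = \sqrt{154 + \left(1 - 13\right)^{2}} = \sqrt{154 + \left(-12\right)^{2}} = \sqrt{154 + 144} = \sqrt{298} \approx 17.263$)
$\left(\left(- \frac{6}{-5} - \frac{1}{-10}\right) - 21\right) L = \left(\left(- \frac{6}{-5} - \frac{1}{-10}\right) - 21\right) \sqrt{298} = \left(\left(\left(-6\right) \left(- \frac{1}{5}\right) - - \frac{1}{10}\right) - 21\right) \sqrt{298} = \left(\left(\frac{6}{5} + \frac{1}{10}\right) - 21\right) \sqrt{298} = \left(\frac{13}{10} - 21\right) \sqrt{298} = - \frac{197 \sqrt{298}}{10}$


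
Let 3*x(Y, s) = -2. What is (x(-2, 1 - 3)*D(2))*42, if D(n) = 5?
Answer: -140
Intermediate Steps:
x(Y, s) = -⅔ (x(Y, s) = (⅓)*(-2) = -⅔)
(x(-2, 1 - 3)*D(2))*42 = -⅔*5*42 = -10/3*42 = -140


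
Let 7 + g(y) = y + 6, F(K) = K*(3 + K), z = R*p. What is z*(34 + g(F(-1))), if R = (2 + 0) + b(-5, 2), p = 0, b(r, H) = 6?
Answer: 0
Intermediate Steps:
R = 8 (R = (2 + 0) + 6 = 2 + 6 = 8)
z = 0 (z = 8*0 = 0)
g(y) = -1 + y (g(y) = -7 + (y + 6) = -7 + (6 + y) = -1 + y)
z*(34 + g(F(-1))) = 0*(34 + (-1 - (3 - 1))) = 0*(34 + (-1 - 1*2)) = 0*(34 + (-1 - 2)) = 0*(34 - 3) = 0*31 = 0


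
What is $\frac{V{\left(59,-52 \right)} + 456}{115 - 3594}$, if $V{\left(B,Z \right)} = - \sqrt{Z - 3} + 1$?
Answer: $- \frac{457}{3479} + \frac{i \sqrt{55}}{3479} \approx -0.13136 + 0.0021317 i$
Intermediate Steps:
$V{\left(B,Z \right)} = 1 - \sqrt{-3 + Z}$ ($V{\left(B,Z \right)} = - \sqrt{-3 + Z} + 1 = 1 - \sqrt{-3 + Z}$)
$\frac{V{\left(59,-52 \right)} + 456}{115 - 3594} = \frac{\left(1 - \sqrt{-3 - 52}\right) + 456}{115 - 3594} = \frac{\left(1 - \sqrt{-55}\right) + 456}{-3479} = \left(\left(1 - i \sqrt{55}\right) + 456\right) \left(- \frac{1}{3479}\right) = \left(457 - i \sqrt{55}\right) \left(- \frac{1}{3479}\right) = - \frac{457}{3479} + \frac{i \sqrt{55}}{3479}$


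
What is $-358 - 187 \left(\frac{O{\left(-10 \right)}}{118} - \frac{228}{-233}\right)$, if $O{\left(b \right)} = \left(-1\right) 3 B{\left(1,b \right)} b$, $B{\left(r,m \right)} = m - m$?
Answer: $- \frac{126050}{233} \approx -540.99$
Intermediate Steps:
$B{\left(r,m \right)} = 0$
$O{\left(b \right)} = 0$ ($O{\left(b \right)} = \left(-1\right) 3 \cdot 0 b = \left(-3\right) 0 b = 0 b = 0$)
$-358 - 187 \left(\frac{O{\left(-10 \right)}}{118} - \frac{228}{-233}\right) = -358 - 187 \left(\frac{0}{118} - \frac{228}{-233}\right) = -358 - 187 \left(0 \cdot \frac{1}{118} - - \frac{228}{233}\right) = -358 - 187 \left(0 + \frac{228}{233}\right) = -358 - \frac{42636}{233} = - \frac{126050}{233}$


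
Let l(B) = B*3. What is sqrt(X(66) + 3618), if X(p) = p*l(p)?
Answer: 9*sqrt(206) ≈ 129.17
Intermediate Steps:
l(B) = 3*B
X(p) = 3*p**2 (X(p) = p*(3*p) = 3*p**2)
sqrt(X(66) + 3618) = sqrt(3*66**2 + 3618) = sqrt(3*4356 + 3618) = sqrt(13068 + 3618) = sqrt(16686) = 9*sqrt(206)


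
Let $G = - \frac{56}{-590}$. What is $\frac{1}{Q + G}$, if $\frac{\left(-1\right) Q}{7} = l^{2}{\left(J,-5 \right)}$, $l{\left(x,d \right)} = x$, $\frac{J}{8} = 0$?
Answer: $\frac{295}{28} \approx 10.536$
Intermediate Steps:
$J = 0$ ($J = 8 \cdot 0 = 0$)
$G = \frac{28}{295}$ ($G = \left(-56\right) \left(- \frac{1}{590}\right) = \frac{28}{295} \approx 0.094915$)
$Q = 0$ ($Q = - 7 \cdot 0^{2} = \left(-7\right) 0 = 0$)
$\frac{1}{Q + G} = \frac{1}{0 + \frac{28}{295}} = \frac{1}{\frac{28}{295}} = \frac{295}{28}$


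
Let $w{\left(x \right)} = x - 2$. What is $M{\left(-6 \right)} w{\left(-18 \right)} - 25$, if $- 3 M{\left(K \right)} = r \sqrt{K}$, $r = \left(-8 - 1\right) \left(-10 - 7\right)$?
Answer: $-25 + 1020 i \sqrt{6} \approx -25.0 + 2498.5 i$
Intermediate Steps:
$r = 153$ ($r = \left(-9\right) \left(-17\right) = 153$)
$M{\left(K \right)} = - 51 \sqrt{K}$ ($M{\left(K \right)} = - \frac{153 \sqrt{K}}{3} = - 51 \sqrt{K}$)
$w{\left(x \right)} = -2 + x$ ($w{\left(x \right)} = x - 2 = -2 + x$)
$M{\left(-6 \right)} w{\left(-18 \right)} - 25 = - 51 \sqrt{-6} \left(-2 - 18\right) - 25 = - 51 i \sqrt{6} \left(-20\right) - 25 = 1020 i \sqrt{6} - 25 = -25 + 1020 i \sqrt{6}$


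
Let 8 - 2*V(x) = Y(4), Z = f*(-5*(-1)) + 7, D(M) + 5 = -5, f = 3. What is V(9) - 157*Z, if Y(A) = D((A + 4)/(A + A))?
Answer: -3445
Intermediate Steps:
D(M) = -10 (D(M) = -5 - 5 = -10)
Y(A) = -10
Z = 22 (Z = 3*(-5*(-1)) + 7 = 3*5 + 7 = 15 + 7 = 22)
V(x) = 9 (V(x) = 4 - ½*(-10) = 4 + 5 = 9)
V(9) - 157*Z = 9 - 157*22 = 9 - 3454 = -3445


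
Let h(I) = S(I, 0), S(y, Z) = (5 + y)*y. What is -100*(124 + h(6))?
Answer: -19000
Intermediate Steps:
S(y, Z) = y*(5 + y)
h(I) = I*(5 + I)
-100*(124 + h(6)) = -100*(124 + 6*(5 + 6)) = -100*(124 + 6*11) = -100*(124 + 66) = -100*190 = -19000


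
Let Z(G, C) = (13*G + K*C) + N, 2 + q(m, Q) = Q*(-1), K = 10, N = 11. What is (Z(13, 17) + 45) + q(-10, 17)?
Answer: 376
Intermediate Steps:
q(m, Q) = -2 - Q (q(m, Q) = -2 + Q*(-1) = -2 - Q)
Z(G, C) = 11 + 10*C + 13*G (Z(G, C) = (13*G + 10*C) + 11 = (10*C + 13*G) + 11 = 11 + 10*C + 13*G)
(Z(13, 17) + 45) + q(-10, 17) = ((11 + 10*17 + 13*13) + 45) + (-2 - 1*17) = ((11 + 170 + 169) + 45) + (-2 - 17) = (350 + 45) - 19 = 395 - 19 = 376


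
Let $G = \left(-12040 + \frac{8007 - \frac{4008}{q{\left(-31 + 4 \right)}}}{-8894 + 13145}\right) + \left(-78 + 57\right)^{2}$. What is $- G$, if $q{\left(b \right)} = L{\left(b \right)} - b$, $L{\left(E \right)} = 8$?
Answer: $\frac{44243102}{3815} \approx 11597.0$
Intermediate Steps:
$q{\left(b \right)} = 8 - b$
$G = - \frac{44243102}{3815}$ ($G = \left(-12040 + \frac{8007 - \frac{4008}{8 - \left(-31 + 4\right)}}{-8894 + 13145}\right) + \left(-78 + 57\right)^{2} = \left(-12040 + \frac{8007 - \frac{4008}{8 - -27}}{4251}\right) + \left(-21\right)^{2} = \left(-12040 + \left(8007 - \frac{4008}{8 + 27}\right) \frac{1}{4251}\right) + 441 = \left(-12040 + \left(8007 - \frac{4008}{35}\right) \frac{1}{4251}\right) + 441 = \left(-12040 + \frac{276237}{35} \cdot \frac{1}{4251}\right) + 441 = \left(-12040 + \frac{7083}{3815}\right) + 441 = - \frac{45925517}{3815} + 441 = - \frac{44243102}{3815} \approx -11597.0$)
$- G = \left(-1\right) \left(- \frac{44243102}{3815}\right) = \frac{44243102}{3815}$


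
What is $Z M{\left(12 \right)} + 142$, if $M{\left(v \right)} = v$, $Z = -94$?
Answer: $-986$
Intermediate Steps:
$Z M{\left(12 \right)} + 142 = \left(-94\right) 12 + 142 = -1128 + 142 = -986$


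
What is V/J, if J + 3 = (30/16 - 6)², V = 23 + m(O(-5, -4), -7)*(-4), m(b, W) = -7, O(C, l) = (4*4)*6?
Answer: 1088/299 ≈ 3.6388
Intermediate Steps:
O(C, l) = 96 (O(C, l) = 16*6 = 96)
V = 51 (V = 23 - 7*(-4) = 23 + 28 = 51)
J = 897/64 (J = -3 + (30/16 - 6)² = -3 + (30*(1/16) - 6)² = -3 + (15/8 - 6)² = -3 + (-33/8)² = -3 + 1089/64 = 897/64 ≈ 14.016)
V/J = 51/(897/64) = 51*(64/897) = 1088/299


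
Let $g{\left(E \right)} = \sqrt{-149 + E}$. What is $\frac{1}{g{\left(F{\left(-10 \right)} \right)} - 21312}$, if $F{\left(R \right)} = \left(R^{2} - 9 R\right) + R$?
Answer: $- \frac{21312}{454201313} - \frac{\sqrt{31}}{454201313} \approx -4.6934 \cdot 10^{-5}$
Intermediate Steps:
$F{\left(R \right)} = R^{2} - 8 R$
$\frac{1}{g{\left(F{\left(-10 \right)} \right)} - 21312} = \frac{1}{\sqrt{-149 - 10 \left(-8 - 10\right)} - 21312} = \frac{1}{\sqrt{-149 - -180} - 21312} = \frac{1}{\sqrt{-149 + 180} - 21312} = \frac{1}{\sqrt{31} - 21312} = \frac{1}{-21312 + \sqrt{31}}$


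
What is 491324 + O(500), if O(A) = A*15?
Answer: 498824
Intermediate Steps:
O(A) = 15*A
491324 + O(500) = 491324 + 15*500 = 491324 + 7500 = 498824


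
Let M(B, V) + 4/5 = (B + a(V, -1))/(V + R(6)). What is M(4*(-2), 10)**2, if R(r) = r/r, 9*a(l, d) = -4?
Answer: 602176/245025 ≈ 2.4576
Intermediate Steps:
a(l, d) = -4/9 (a(l, d) = (1/9)*(-4) = -4/9)
R(r) = 1
M(B, V) = -4/5 + (-4/9 + B)/(1 + V) (M(B, V) = -4/5 + (B - 4/9)/(V + 1) = -4/5 + (-4/9 + B)/(1 + V))
M(4*(-2), 10)**2 = ((-56 - 36*10 + 45*(4*(-2)))/(45*(1 + 10)))**2 = ((1/45)*(-56 - 360 + 45*(-8))/11)**2 = ((1/45)*(1/11)*(-56 - 360 - 360))**2 = ((1/45)*(1/11)*(-776))**2 = (-776/495)**2 = 602176/245025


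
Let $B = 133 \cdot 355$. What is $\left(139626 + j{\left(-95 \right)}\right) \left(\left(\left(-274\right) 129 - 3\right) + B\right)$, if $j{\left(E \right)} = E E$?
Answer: $1763892766$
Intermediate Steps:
$B = 47215$
$j{\left(E \right)} = E^{2}$
$\left(139626 + j{\left(-95 \right)}\right) \left(\left(\left(-274\right) 129 - 3\right) + B\right) = \left(139626 + \left(-95\right)^{2}\right) \left(\left(\left(-274\right) 129 - 3\right) + 47215\right) = \left(139626 + 9025\right) \left(\left(-35346 - 3\right) + 47215\right) = 148651 \left(-35349 + 47215\right) = 148651 \cdot 11866 = 1763892766$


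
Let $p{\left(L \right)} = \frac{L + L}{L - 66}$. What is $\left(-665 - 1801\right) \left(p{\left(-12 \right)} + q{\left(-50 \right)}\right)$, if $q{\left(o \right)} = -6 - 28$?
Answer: $\frac{1080108}{13} \approx 83085.0$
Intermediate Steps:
$q{\left(o \right)} = -34$ ($q{\left(o \right)} = -6 - 28 = -34$)
$p{\left(L \right)} = \frac{2 L}{-66 + L}$
$\left(-665 - 1801\right) \left(p{\left(-12 \right)} + q{\left(-50 \right)}\right) = \left(-665 - 1801\right) \left(2 \left(-12\right) \frac{1}{-66 - 12} - 34\right) = - 2466 \left(2 \left(-12\right) \frac{1}{-78} - 34\right) = - 2466 \left(2 \left(-12\right) \left(- \frac{1}{78}\right) - 34\right) = - 2466 \left(\frac{4}{13} - 34\right) = \left(-2466\right) \left(- \frac{438}{13}\right) = \frac{1080108}{13}$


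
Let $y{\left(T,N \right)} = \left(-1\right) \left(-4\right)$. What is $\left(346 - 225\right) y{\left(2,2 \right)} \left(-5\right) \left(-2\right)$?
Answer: $4840$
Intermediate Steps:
$y{\left(T,N \right)} = 4$
$\left(346 - 225\right) y{\left(2,2 \right)} \left(-5\right) \left(-2\right) = \left(346 - 225\right) 4 \left(-5\right) \left(-2\right) = 121 \left(\left(-20\right) \left(-2\right)\right) = 121 \cdot 40 = 4840$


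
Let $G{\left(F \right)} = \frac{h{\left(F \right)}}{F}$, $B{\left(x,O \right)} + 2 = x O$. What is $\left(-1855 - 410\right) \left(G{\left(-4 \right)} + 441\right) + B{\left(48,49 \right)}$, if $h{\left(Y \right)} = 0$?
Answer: $-996515$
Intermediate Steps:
$B{\left(x,O \right)} = -2 + O x$ ($B{\left(x,O \right)} = -2 + x O = -2 + O x$)
$G{\left(F \right)} = 0$ ($G{\left(F \right)} = \frac{0}{F} = 0$)
$\left(-1855 - 410\right) \left(G{\left(-4 \right)} + 441\right) + B{\left(48,49 \right)} = \left(-1855 - 410\right) \left(0 + 441\right) + \left(-2 + 49 \cdot 48\right) = \left(-2265\right) 441 + \left(-2 + 2352\right) = -998865 + 2350 = -996515$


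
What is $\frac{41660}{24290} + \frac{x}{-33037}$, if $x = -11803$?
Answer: $\frac{166301629}{80246873} \approx 2.0724$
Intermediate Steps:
$\frac{41660}{24290} + \frac{x}{-33037} = \frac{41660}{24290} - \frac{11803}{-33037} = 41660 \cdot \frac{1}{24290} - - \frac{11803}{33037} = \frac{4166}{2429} + \frac{11803}{33037} = \frac{166301629}{80246873}$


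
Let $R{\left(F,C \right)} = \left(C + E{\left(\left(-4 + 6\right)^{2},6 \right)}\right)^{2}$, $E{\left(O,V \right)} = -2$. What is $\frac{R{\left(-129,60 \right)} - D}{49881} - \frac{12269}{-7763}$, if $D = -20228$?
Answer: $\frac{265044895}{129075401} \approx 2.0534$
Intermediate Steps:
$R{\left(F,C \right)} = \left(-2 + C\right)^{2}$ ($R{\left(F,C \right)} = \left(C - 2\right)^{2} = \left(-2 + C\right)^{2}$)
$\frac{R{\left(-129,60 \right)} - D}{49881} - \frac{12269}{-7763} = \frac{\left(-2 + 60\right)^{2} - -20228}{49881} - \frac{12269}{-7763} = \left(58^{2} + 20228\right) \frac{1}{49881} - - \frac{12269}{7763} = \left(3364 + 20228\right) \frac{1}{49881} + \frac{12269}{7763} = 23592 \cdot \frac{1}{49881} + \frac{12269}{7763} = \frac{7864}{16627} + \frac{12269}{7763} = \frac{265044895}{129075401}$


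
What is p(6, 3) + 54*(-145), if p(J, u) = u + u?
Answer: -7824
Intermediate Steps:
p(J, u) = 2*u
p(6, 3) + 54*(-145) = 2*3 + 54*(-145) = 6 - 7830 = -7824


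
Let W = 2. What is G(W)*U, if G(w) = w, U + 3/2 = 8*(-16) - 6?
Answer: -271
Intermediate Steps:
U = -271/2 (U = -3/2 + (8*(-16) - 6) = -3/2 + (-128 - 6) = -3/2 - 134 = -271/2 ≈ -135.50)
G(W)*U = 2*(-271/2) = -271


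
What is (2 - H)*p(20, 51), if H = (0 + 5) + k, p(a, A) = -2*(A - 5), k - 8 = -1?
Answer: 920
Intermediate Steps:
k = 7 (k = 8 - 1 = 7)
p(a, A) = 10 - 2*A (p(a, A) = -2*(-5 + A) = 10 - 2*A)
H = 12 (H = (0 + 5) + 7 = 5 + 7 = 12)
(2 - H)*p(20, 51) = (2 - 1*12)*(10 - 2*51) = (2 - 12)*(10 - 102) = -10*(-92) = 920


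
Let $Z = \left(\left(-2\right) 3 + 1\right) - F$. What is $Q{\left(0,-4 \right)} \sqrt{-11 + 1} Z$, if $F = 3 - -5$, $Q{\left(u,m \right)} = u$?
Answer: $0$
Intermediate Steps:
$F = 8$ ($F = 3 + 5 = 8$)
$Z = -13$ ($Z = \left(\left(-2\right) 3 + 1\right) - 8 = \left(-6 + 1\right) - 8 = -5 - 8 = -13$)
$Q{\left(0,-4 \right)} \sqrt{-11 + 1} Z = 0 \sqrt{-11 + 1} \left(-13\right) = 0 \sqrt{-10} \left(-13\right) = 0 i \sqrt{10} \left(-13\right) = 0 \left(-13\right) = 0$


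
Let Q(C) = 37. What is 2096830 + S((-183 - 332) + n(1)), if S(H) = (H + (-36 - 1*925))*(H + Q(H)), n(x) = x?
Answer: 2800405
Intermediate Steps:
S(H) = (-961 + H)*(37 + H) (S(H) = (H + (-36 - 1*925))*(H + 37) = (H + (-36 - 925))*(37 + H) = (H - 961)*(37 + H) = (-961 + H)*(37 + H))
2096830 + S((-183 - 332) + n(1)) = 2096830 + (-35557 + ((-183 - 332) + 1)² - 924*((-183 - 332) + 1)) = 2096830 + (-35557 + (-515 + 1)² - 924*(-515 + 1)) = 2096830 + (-35557 + (-514)² - 924*(-514)) = 2096830 + (-35557 + 264196 + 474936) = 2096830 + 703575 = 2800405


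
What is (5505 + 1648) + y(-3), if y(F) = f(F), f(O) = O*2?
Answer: 7147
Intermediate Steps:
f(O) = 2*O
y(F) = 2*F
(5505 + 1648) + y(-3) = (5505 + 1648) + 2*(-3) = 7153 - 6 = 7147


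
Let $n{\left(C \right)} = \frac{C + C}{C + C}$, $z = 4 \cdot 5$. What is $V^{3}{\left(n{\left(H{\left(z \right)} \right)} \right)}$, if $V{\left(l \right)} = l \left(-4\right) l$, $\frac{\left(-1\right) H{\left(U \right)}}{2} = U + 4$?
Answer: $-64$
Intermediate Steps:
$z = 20$
$H{\left(U \right)} = -8 - 2 U$ ($H{\left(U \right)} = - 2 \left(U + 4\right) = - 2 \left(4 + U\right) = -8 - 2 U$)
$n{\left(C \right)} = 1$ ($n{\left(C \right)} = \frac{2 C}{2 C} = 2 C \frac{1}{2 C} = 1$)
$V{\left(l \right)} = - 4 l^{2}$ ($V{\left(l \right)} = - 4 l l = - 4 l^{2}$)
$V^{3}{\left(n{\left(H{\left(z \right)} \right)} \right)} = \left(- 4 \cdot 1^{2}\right)^{3} = \left(\left(-4\right) 1\right)^{3} = \left(-4\right)^{3} = -64$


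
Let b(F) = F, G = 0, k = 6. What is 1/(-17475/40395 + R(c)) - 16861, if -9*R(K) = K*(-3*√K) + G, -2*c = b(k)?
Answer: (-45406673*√3 + 19645758*I)/(-1165*I + 2693*√3) ≈ -16861.0 + 0.54345*I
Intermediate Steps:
c = -3 (c = -½*6 = -3)
R(K) = K^(3/2)/3 (R(K) = -(K*(-3*√K) + 0)/9 = -(-3*K^(3/2) + 0)/9 = -(-1)*K^(3/2)/3 = K^(3/2)/3)
1/(-17475/40395 + R(c)) - 16861 = 1/(-17475/40395 + (-3)^(3/2)/3) - 16861 = 1/(-17475*1/40395 + (-3*I*√3)/3) - 16861 = 1/(-1165/2693 - I*√3) - 16861 = -16861 + 1/(-1165/2693 - I*√3)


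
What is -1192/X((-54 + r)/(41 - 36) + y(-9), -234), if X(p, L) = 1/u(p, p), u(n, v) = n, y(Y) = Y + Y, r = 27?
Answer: 139464/5 ≈ 27893.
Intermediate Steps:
y(Y) = 2*Y
X(p, L) = 1/p
-1192/X((-54 + r)/(41 - 36) + y(-9), -234) = -(-21456 + 1192*(-54 + 27)/(41 - 36)) = -1192/(1/(-27/5 - 18)) = -1192/(1/(-117/5)) = -1192/(-5/117) = -1192*(-117/5) = 139464/5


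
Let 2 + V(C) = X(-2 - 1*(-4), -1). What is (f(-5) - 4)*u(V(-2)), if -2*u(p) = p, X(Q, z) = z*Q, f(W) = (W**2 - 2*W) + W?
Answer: 52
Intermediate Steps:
f(W) = W**2 - W
X(Q, z) = Q*z
V(C) = -4 (V(C) = -2 + (-2 - 1*(-4))*(-1) = -2 + (-2 + 4)*(-1) = -2 + 2*(-1) = -2 - 2 = -4)
u(p) = -p/2
(f(-5) - 4)*u(V(-2)) = (-5*(-1 - 5) - 4)*(-1/2*(-4)) = (-5*(-6) - 4)*2 = (30 - 4)*2 = 26*2 = 52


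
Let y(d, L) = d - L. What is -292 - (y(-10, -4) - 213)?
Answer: -73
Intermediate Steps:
-292 - (y(-10, -4) - 213) = -292 - ((-10 - 1*(-4)) - 213) = -292 - ((-10 + 4) - 213) = -292 - (-6 - 213) = -292 - 1*(-219) = -292 + 219 = -73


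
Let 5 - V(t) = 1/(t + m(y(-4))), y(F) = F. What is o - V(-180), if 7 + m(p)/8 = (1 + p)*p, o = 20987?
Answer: 2937479/140 ≈ 20982.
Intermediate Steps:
m(p) = -56 + 8*p*(1 + p) (m(p) = -56 + 8*((1 + p)*p) = -56 + 8*(p*(1 + p)) = -56 + 8*p*(1 + p))
V(t) = 5 - 1/(40 + t) (V(t) = 5 - 1/(t + (-56 + 8*(-4) + 8*(-4)²)) = 5 - 1/(t + (-56 - 32 + 8*16)) = 5 - 1/(t + (-56 - 32 + 128)) = 5 - 1/(t + 40) = 5 - 1/(40 + t))
o - V(-180) = 20987 - (199 + 5*(-180))/(40 - 180) = 20987 - (199 - 900)/(-140) = 20987 - (-1)*(-701)/140 = 20987 - 1*701/140 = 20987 - 701/140 = 2937479/140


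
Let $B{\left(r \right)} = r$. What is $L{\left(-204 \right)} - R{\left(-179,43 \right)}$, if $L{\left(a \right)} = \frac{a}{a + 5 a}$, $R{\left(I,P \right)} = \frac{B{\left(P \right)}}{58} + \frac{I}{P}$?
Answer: $\frac{13423}{3741} \approx 3.5881$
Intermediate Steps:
$R{\left(I,P \right)} = \frac{P}{58} + \frac{I}{P}$
$L{\left(a \right)} = \frac{1}{6}$ ($L{\left(a \right)} = \frac{a}{6 a} = a \frac{1}{6 a} = \frac{1}{6}$)
$L{\left(-204 \right)} - R{\left(-179,43 \right)} = \frac{1}{6} - \left(\frac{1}{58} \cdot 43 - \frac{179}{43}\right) = \frac{1}{6} - \left(\frac{43}{58} - \frac{179}{43}\right) = \frac{1}{6} - - \frac{8533}{2494} = \frac{1}{6} + \frac{8533}{2494} = \frac{13423}{3741}$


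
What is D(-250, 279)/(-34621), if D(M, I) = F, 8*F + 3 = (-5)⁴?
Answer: -311/138484 ≈ -0.0022457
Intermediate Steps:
F = 311/4 (F = -3/8 + (⅛)*(-5)⁴ = -3/8 + (⅛)*625 = -3/8 + 625/8 = 311/4 ≈ 77.750)
D(M, I) = 311/4
D(-250, 279)/(-34621) = (311/4)/(-34621) = (311/4)*(-1/34621) = -311/138484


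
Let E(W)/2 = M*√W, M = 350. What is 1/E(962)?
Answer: √962/673400 ≈ 4.6059e-5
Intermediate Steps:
E(W) = 700*√W (E(W) = 2*(350*√W) = 700*√W)
1/E(962) = 1/(700*√962) = √962/673400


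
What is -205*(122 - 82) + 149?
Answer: -8051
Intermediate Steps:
-205*(122 - 82) + 149 = -205*40 + 149 = -8200 + 149 = -8051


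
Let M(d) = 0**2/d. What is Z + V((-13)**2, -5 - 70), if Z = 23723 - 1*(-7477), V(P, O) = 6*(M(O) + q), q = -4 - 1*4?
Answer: 31152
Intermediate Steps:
M(d) = 0 (M(d) = 0/d = 0)
q = -8 (q = -4 - 4 = -8)
V(P, O) = -48 (V(P, O) = 6*(0 - 8) = 6*(-8) = -48)
Z = 31200 (Z = 23723 + 7477 = 31200)
Z + V((-13)**2, -5 - 70) = 31200 - 48 = 31152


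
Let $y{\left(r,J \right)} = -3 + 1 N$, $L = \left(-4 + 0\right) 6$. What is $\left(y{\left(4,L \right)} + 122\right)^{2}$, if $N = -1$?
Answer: $13924$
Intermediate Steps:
$L = -24$ ($L = \left(-4\right) 6 = -24$)
$y{\left(r,J \right)} = -4$ ($y{\left(r,J \right)} = -3 + 1 \left(-1\right) = -3 - 1 = -4$)
$\left(y{\left(4,L \right)} + 122\right)^{2} = \left(-4 + 122\right)^{2} = 118^{2} = 13924$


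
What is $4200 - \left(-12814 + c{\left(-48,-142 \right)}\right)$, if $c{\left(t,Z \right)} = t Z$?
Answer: $10198$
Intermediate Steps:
$c{\left(t,Z \right)} = Z t$
$4200 - \left(-12814 + c{\left(-48,-142 \right)}\right) = 4200 + \left(12814 - \left(-142\right) \left(-48\right)\right) = 4200 + \left(12814 - 6816\right) = 4200 + 5998 = 10198$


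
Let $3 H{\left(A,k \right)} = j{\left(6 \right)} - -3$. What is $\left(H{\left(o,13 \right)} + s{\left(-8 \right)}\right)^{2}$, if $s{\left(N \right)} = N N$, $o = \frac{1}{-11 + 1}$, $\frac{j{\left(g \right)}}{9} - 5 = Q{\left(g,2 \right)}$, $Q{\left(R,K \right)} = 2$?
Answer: $7396$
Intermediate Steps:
$j{\left(g \right)} = 63$ ($j{\left(g \right)} = 45 + 9 \cdot 2 = 45 + 18 = 63$)
$o = - \frac{1}{10}$ ($o = \frac{1}{-10} = - \frac{1}{10} \approx -0.1$)
$s{\left(N \right)} = N^{2}$
$H{\left(A,k \right)} = 22$ ($H{\left(A,k \right)} = \frac{63 - -3}{3} = \frac{63 + 3}{3} = \frac{1}{3} \cdot 66 = 22$)
$\left(H{\left(o,13 \right)} + s{\left(-8 \right)}\right)^{2} = \left(22 + \left(-8\right)^{2}\right)^{2} = \left(22 + 64\right)^{2} = 86^{2} = 7396$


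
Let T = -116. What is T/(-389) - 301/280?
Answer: -12087/15560 ≈ -0.77680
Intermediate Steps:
T/(-389) - 301/280 = -116/(-389) - 301/280 = -116*(-1/389) - 301*1/280 = 116/389 - 43/40 = -12087/15560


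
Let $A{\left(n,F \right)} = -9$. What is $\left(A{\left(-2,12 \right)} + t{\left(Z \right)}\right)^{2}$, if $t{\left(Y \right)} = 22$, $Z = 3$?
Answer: $169$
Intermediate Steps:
$\left(A{\left(-2,12 \right)} + t{\left(Z \right)}\right)^{2} = \left(-9 + 22\right)^{2} = 13^{2} = 169$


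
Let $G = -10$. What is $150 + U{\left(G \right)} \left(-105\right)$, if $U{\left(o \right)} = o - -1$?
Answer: $1095$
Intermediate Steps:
$U{\left(o \right)} = 1 + o$ ($U{\left(o \right)} = o + 1 = 1 + o$)
$150 + U{\left(G \right)} \left(-105\right) = 150 + \left(1 - 10\right) \left(-105\right) = 150 - -945 = 150 + 945 = 1095$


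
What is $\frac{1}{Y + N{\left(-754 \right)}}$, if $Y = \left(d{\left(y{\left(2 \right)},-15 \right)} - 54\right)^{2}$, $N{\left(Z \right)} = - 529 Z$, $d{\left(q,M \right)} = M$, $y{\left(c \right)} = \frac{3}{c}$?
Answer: $\frac{1}{403627} \approx 2.4775 \cdot 10^{-6}$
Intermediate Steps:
$Y = 4761$ ($Y = \left(-15 - 54\right)^{2} = \left(-69\right)^{2} = 4761$)
$\frac{1}{Y + N{\left(-754 \right)}} = \frac{1}{4761 - -398866} = \frac{1}{4761 + 398866} = \frac{1}{403627}$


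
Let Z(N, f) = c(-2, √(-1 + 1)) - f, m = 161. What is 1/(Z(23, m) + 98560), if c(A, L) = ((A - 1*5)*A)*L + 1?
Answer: 1/98400 ≈ 1.0163e-5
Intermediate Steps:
c(A, L) = 1 + A*L*(-5 + A) (c(A, L) = ((A - 5)*A)*L + 1 = ((-5 + A)*A)*L + 1 = (A*(-5 + A))*L + 1 = A*L*(-5 + A) + 1 = 1 + A*L*(-5 + A))
Z(N, f) = 1 - f (Z(N, f) = (1 + √(-1 + 1)*(-2)² - 5*(-2)*√(-1 + 1)) - f = (1 + √0*4 - 5*(-2)*√0) - f = (1 + 0*4 - 5*(-2)*0) - f = (1 + 0 + 0) - f = 1 - f)
1/(Z(23, m) + 98560) = 1/((1 - 1*161) + 98560) = 1/((1 - 161) + 98560) = 1/(-160 + 98560) = 1/98400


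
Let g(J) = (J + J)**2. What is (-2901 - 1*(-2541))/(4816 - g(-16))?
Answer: -15/158 ≈ -0.094937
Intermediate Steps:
g(J) = 4*J**2 (g(J) = (2*J)**2 = 4*J**2)
(-2901 - 1*(-2541))/(4816 - g(-16)) = (-2901 - 1*(-2541))/(4816 - 4*(-16)**2) = (-2901 + 2541)/(4816 - 4*256) = -360/(4816 - 1*1024) = -360/(4816 - 1024) = -360/3792 = -360*1/3792 = -15/158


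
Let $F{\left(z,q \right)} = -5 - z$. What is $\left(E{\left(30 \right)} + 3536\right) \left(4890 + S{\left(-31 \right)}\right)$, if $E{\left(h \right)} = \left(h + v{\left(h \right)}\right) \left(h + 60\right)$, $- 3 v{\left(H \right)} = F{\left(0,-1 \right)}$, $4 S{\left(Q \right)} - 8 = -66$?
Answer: $31134943$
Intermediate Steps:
$S{\left(Q \right)} = - \frac{29}{2}$ ($S{\left(Q \right)} = 2 + \frac{1}{4} \left(-66\right) = 2 - \frac{33}{2} = - \frac{29}{2}$)
$v{\left(H \right)} = \frac{5}{3}$ ($v{\left(H \right)} = - \frac{-5 - 0}{3} = - \frac{-5 + 0}{3} = \left(- \frac{1}{3}\right) \left(-5\right) = \frac{5}{3}$)
$E{\left(h \right)} = \left(60 + h\right) \left(\frac{5}{3} + h\right)$ ($E{\left(h \right)} = \left(h + \frac{5}{3}\right) \left(h + 60\right) = \left(\frac{5}{3} + h\right) \left(60 + h\right) = \left(60 + h\right) \left(\frac{5}{3} + h\right)$)
$\left(E{\left(30 \right)} + 3536\right) \left(4890 + S{\left(-31 \right)}\right) = \left(\left(100 + 30^{2} + \frac{185}{3} \cdot 30\right) + 3536\right) \left(4890 - \frac{29}{2}\right) = \left(\left(100 + 900 + 1850\right) + 3536\right) \frac{9751}{2} = \left(2850 + 3536\right) \frac{9751}{2} = 6386 \cdot \frac{9751}{2} = 31134943$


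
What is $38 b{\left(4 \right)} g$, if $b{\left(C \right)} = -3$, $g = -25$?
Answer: $2850$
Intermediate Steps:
$38 b{\left(4 \right)} g = 38 \left(-3\right) \left(-25\right) = \left(-114\right) \left(-25\right) = 2850$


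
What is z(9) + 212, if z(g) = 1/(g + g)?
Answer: 3817/18 ≈ 212.06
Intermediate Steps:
z(g) = 1/(2*g)
z(9) + 212 = (½)/9 + 212 = (½)*(⅑) + 212 = 1/18 + 212 = 3817/18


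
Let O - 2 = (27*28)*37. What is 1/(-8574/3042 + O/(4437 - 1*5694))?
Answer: -212433/5326357 ≈ -0.039883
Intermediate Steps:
O = 27974 (O = 2 + (27*28)*37 = 2 + 756*37 = 2 + 27972 = 27974)
1/(-8574/3042 + O/(4437 - 1*5694)) = 1/(-8574/3042 + 27974/(4437 - 1*5694)) = 1/(-8574*1/3042 + 27974/(4437 - 5694)) = 1/(-1429/507 + 27974/(-1257)) = 1/(-1429/507 + 27974*(-1/1257)) = 1/(-1429/507 - 27974/1257) = 1/(-5326357/212433) = -212433/5326357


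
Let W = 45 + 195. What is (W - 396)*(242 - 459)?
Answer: 33852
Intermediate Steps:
W = 240
(W - 396)*(242 - 459) = (240 - 396)*(242 - 459) = -156*(-217) = 33852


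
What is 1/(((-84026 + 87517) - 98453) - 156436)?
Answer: -1/251398 ≈ -3.9778e-6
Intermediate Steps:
1/(((-84026 + 87517) - 98453) - 156436) = 1/((3491 - 98453) - 156436) = 1/(-94962 - 156436) = 1/(-251398) = -1/251398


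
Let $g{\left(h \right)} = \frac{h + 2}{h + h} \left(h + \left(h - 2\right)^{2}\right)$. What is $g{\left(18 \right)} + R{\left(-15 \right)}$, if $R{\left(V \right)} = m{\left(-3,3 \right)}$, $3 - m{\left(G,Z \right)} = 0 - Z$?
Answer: $\frac{1424}{9} \approx 158.22$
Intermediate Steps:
$m{\left(G,Z \right)} = 3 + Z$ ($m{\left(G,Z \right)} = 3 - \left(0 - Z\right) = 3 - - Z = 3 + Z$)
$R{\left(V \right)} = 6$ ($R{\left(V \right)} = 3 + 3 = 6$)
$g{\left(h \right)} = \frac{\left(2 + h\right) \left(h + \left(-2 + h\right)^{2}\right)}{2 h}$ ($g{\left(h \right)} = \frac{2 + h}{2 h} \left(h + \left(-2 + h\right)^{2}\right) = \frac{\left(2 + h\right) \left(h + \left(-2 + h\right)^{2}\right)}{2 h}$)
$g{\left(18 \right)} + R{\left(-15 \right)} = \frac{8 + 18 \left(-2 + 18^{2} - 18\right)}{2 \cdot 18} + 6 = \frac{1}{2} \cdot \frac{1}{18} \left(8 + 18 \left(-2 + 324 - 18\right)\right) + 6 = \frac{1}{2} \cdot \frac{1}{18} \left(8 + 18 \cdot 304\right) + 6 = \frac{1}{2} \cdot \frac{1}{18} \left(8 + 5472\right) + 6 = \frac{1}{2} \cdot \frac{1}{18} \cdot 5480 + 6 = \frac{1370}{9} + 6 = \frac{1424}{9}$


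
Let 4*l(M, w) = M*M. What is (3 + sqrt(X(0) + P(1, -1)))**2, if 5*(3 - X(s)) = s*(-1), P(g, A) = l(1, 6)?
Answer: (6 + sqrt(13))**2/4 ≈ 23.067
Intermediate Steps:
l(M, w) = M**2/4 (l(M, w) = (M*M)/4 = M**2/4)
P(g, A) = 1/4 (P(g, A) = (1/4)*1**2 = (1/4)*1 = 1/4)
X(s) = 3 + s/5 (X(s) = 3 - s*(-1)/5 = 3 - (-1)*s/5 = 3 + s/5)
(3 + sqrt(X(0) + P(1, -1)))**2 = (3 + sqrt((3 + (1/5)*0) + 1/4))**2 = (3 + sqrt((3 + 0) + 1/4))**2 = (3 + sqrt(3 + 1/4))**2 = (3 + sqrt(13/4))**2 = (3 + sqrt(13)/2)**2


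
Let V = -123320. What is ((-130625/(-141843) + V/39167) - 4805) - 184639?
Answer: -1052480790261149/5555564781 ≈ -1.8945e+5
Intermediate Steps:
((-130625/(-141843) + V/39167) - 4805) - 184639 = ((-130625/(-141843) - 123320/39167) - 4805) - 184639 = ((-130625*(-1/141843) - 123320*1/39167) - 4805) - 184639 = ((130625/141843 - 123320/39167) - 4805) - 184639 = (-12375889385/5555564781 - 4805) - 184639 = -26706864662090/5555564781 - 184639 = -1052480790261149/5555564781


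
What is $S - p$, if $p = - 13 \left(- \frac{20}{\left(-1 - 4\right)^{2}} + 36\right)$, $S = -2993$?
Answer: $- \frac{12677}{5} \approx -2535.4$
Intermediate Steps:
$p = - \frac{2288}{5}$ ($p = - 13 \left(- \frac{20}{\left(-5\right)^{2}} + 36\right) = - 13 \left(- \frac{20}{25} + 36\right) = - 13 \left(\left(-20\right) \frac{1}{25} + 36\right) = - 13 \left(- \frac{4}{5} + 36\right) = \left(-13\right) \frac{176}{5} = - \frac{2288}{5} \approx -457.6$)
$S - p = -2993 - - \frac{2288}{5} = -2993 + \frac{2288}{5} = - \frac{12677}{5}$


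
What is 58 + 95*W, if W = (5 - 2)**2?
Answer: 913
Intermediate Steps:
W = 9 (W = 3**2 = 9)
58 + 95*W = 58 + 95*9 = 58 + 855 = 913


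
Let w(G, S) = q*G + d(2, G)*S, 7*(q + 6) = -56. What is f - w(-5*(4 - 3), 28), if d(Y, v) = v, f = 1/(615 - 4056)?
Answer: 240869/3441 ≈ 70.000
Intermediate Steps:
q = -14 (q = -6 + (⅐)*(-56) = -6 - 8 = -14)
f = -1/3441 (f = 1/(-3441) = -1/3441 ≈ -0.00029061)
w(G, S) = -14*G + G*S
f - w(-5*(4 - 3), 28) = -1/3441 - (-5*(4 - 3))*(-14 + 28) = -1/3441 - (-5*1)*14 = -1/3441 - (-5)*14 = -1/3441 - 1*(-70) = -1/3441 + 70 = 240869/3441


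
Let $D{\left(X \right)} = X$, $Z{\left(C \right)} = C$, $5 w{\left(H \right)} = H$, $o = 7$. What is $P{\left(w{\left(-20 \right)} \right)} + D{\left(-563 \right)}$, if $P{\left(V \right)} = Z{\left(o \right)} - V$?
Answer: $-552$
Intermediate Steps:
$w{\left(H \right)} = \frac{H}{5}$
$P{\left(V \right)} = 7 - V$
$P{\left(w{\left(-20 \right)} \right)} + D{\left(-563 \right)} = \left(7 - \frac{1}{5} \left(-20\right)\right) - 563 = \left(7 - -4\right) - 563 = \left(7 + 4\right) - 563 = 11 - 563 = -552$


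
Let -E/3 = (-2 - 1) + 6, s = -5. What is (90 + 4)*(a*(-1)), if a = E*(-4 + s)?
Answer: -7614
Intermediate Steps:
E = -9 (E = -3*((-2 - 1) + 6) = -3*(-3 + 6) = -3*3 = -9)
a = 81 (a = -9*(-4 - 5) = -9*(-9) = 81)
(90 + 4)*(a*(-1)) = (90 + 4)*(81*(-1)) = 94*(-81) = -7614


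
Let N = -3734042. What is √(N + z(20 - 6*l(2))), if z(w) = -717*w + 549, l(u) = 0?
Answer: I*√3747833 ≈ 1935.9*I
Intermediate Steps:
z(w) = 549 - 717*w
√(N + z(20 - 6*l(2))) = √(-3734042 + (549 - 717*(20 - 6*0))) = √(-3734042 + (549 - 717*(20 + 0))) = √(-3734042 + (549 - 717*20)) = √(-3734042 + (549 - 14340)) = √(-3734042 - 13791) = √(-3747833) = I*√3747833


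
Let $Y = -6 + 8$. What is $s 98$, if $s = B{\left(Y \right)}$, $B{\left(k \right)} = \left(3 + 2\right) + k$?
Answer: $686$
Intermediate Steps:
$Y = 2$
$B{\left(k \right)} = 5 + k$
$s = 7$ ($s = 5 + 2 = 7$)
$s 98 = 7 \cdot 98 = 686$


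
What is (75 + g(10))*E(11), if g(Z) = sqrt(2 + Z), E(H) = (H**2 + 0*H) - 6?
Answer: 8625 + 230*sqrt(3) ≈ 9023.4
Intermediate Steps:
E(H) = -6 + H**2 (E(H) = (H**2 + 0) - 6 = H**2 - 6 = -6 + H**2)
(75 + g(10))*E(11) = (75 + sqrt(2 + 10))*(-6 + 11**2) = (75 + sqrt(12))*(-6 + 121) = (75 + 2*sqrt(3))*115 = 8625 + 230*sqrt(3)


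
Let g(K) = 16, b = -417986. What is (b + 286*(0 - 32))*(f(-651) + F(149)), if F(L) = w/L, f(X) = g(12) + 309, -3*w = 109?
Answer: -62005914908/447 ≈ -1.3872e+8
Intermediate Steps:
w = -109/3 (w = -⅓*109 = -109/3 ≈ -36.333)
f(X) = 325 (f(X) = 16 + 309 = 325)
F(L) = -109/(3*L)
(b + 286*(0 - 32))*(f(-651) + F(149)) = (-417986 + 286*(0 - 32))*(325 - 109/3/149) = (-417986 + 286*(-32))*(325 - 109/3*1/149) = (-417986 - 9152)*(325 - 109/447) = -427138*145166/447 = -62005914908/447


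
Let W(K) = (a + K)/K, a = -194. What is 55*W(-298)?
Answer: 13530/149 ≈ 90.805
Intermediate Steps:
W(K) = (-194 + K)/K
55*W(-298) = 55*((-194 - 298)/(-298)) = 55*(-1/298*(-492)) = 55*(246/149) = 13530/149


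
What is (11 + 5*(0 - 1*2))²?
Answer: 1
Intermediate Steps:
(11 + 5*(0 - 1*2))² = (11 + 5*(0 - 2))² = (11 + 5*(-2))² = (11 - 10)² = 1² = 1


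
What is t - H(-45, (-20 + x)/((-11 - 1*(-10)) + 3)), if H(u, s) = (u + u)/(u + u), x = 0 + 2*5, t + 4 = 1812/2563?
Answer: -11003/2563 ≈ -4.2930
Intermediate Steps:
t = -8440/2563 (t = -4 + 1812/2563 = -8440/2563 ≈ -3.2930)
x = 10 (x = 0 + 10 = 10)
H(u, s) = 1 (H(u, s) = (2*u)/((2*u)) = (2*u)*(1/(2*u)) = 1)
t - H(-45, (-20 + x)/((-11 - 1*(-10)) + 3)) = -8440/2563 - 1*1 = -8440/2563 - 1 = -11003/2563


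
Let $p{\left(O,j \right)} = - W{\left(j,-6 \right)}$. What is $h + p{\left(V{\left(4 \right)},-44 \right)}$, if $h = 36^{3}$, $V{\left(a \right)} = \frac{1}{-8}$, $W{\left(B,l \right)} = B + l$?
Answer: $46706$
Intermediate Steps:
$V{\left(a \right)} = - \frac{1}{8}$
$p{\left(O,j \right)} = 6 - j$ ($p{\left(O,j \right)} = - (j - 6) = - (-6 + j) = 6 - j$)
$h = 46656$
$h + p{\left(V{\left(4 \right)},-44 \right)} = 46656 + \left(6 - -44\right) = 46656 + \left(6 + 44\right) = 46656 + 50 = 46706$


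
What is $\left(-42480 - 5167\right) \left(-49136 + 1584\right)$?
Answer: $2265710144$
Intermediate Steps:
$\left(-42480 - 5167\right) \left(-49136 + 1584\right) = \left(-47647\right) \left(-47552\right) = 2265710144$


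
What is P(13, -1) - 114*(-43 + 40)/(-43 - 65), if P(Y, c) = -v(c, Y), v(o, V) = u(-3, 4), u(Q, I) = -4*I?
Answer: 77/6 ≈ 12.833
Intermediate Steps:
v(o, V) = -16 (v(o, V) = -4*4 = -16)
P(Y, c) = 16 (P(Y, c) = -1*(-16) = 16)
P(13, -1) - 114*(-43 + 40)/(-43 - 65) = 16 - 114*(-43 + 40)/(-43 - 65) = 16 - (-342)/(-108) = 16 - (-342)*(-1)/108 = 16 - 114*1/36 = 16 - 19/6 = 77/6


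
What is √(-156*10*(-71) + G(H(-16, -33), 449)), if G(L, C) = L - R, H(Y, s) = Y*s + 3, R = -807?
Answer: √112098 ≈ 334.81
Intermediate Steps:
H(Y, s) = 3 + Y*s
G(L, C) = 807 + L (G(L, C) = L - 1*(-807) = L + 807 = 807 + L)
√(-156*10*(-71) + G(H(-16, -33), 449)) = √(-156*10*(-71) + (807 + (3 - 16*(-33)))) = √(-1560*(-71) + (807 + (3 + 528))) = √(110760 + (807 + 531)) = √(110760 + 1338) = √112098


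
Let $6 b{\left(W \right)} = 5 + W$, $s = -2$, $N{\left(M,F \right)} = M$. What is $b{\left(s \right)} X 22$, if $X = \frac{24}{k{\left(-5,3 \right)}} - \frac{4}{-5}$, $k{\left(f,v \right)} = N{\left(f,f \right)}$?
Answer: $-44$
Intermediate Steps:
$k{\left(f,v \right)} = f$
$X = -4$ ($X = \frac{24}{-5} - \frac{4}{-5} = 24 \left(- \frac{1}{5}\right) - - \frac{4}{5} = - \frac{24}{5} + \frac{4}{5} = -4$)
$b{\left(W \right)} = \frac{5}{6} + \frac{W}{6}$ ($b{\left(W \right)} = \frac{5 + W}{6} = \frac{5}{6} + \frac{W}{6}$)
$b{\left(s \right)} X 22 = \left(\frac{5}{6} + \frac{1}{6} \left(-2\right)\right) \left(-4\right) 22 = \left(\frac{5}{6} - \frac{1}{3}\right) \left(-4\right) 22 = \frac{1}{2} \left(-4\right) 22 = \left(-2\right) 22 = -44$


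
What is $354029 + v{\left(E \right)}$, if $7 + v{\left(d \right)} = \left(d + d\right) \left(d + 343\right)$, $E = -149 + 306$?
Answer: $511022$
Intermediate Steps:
$E = 157$
$v{\left(d \right)} = -7 + 2 d \left(343 + d\right)$ ($v{\left(d \right)} = -7 + \left(d + d\right) \left(d + 343\right) = -7 + 2 d \left(343 + d\right)$)
$354029 + v{\left(E \right)} = 354029 + \left(-7 + 2 \cdot 157^{2} + 686 \cdot 157\right) = 354029 + \left(-7 + 2 \cdot 24649 + 107702\right) = 354029 + \left(-7 + 49298 + 107702\right) = 354029 + 156993 = 511022$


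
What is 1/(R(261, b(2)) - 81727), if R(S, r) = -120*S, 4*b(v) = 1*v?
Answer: -1/113047 ≈ -8.8459e-6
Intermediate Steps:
b(v) = v/4 (b(v) = (1*v)/4 = v/4)
1/(R(261, b(2)) - 81727) = 1/(-120*261 - 81727) = 1/(-31320 - 81727) = 1/(-113047) = -1/113047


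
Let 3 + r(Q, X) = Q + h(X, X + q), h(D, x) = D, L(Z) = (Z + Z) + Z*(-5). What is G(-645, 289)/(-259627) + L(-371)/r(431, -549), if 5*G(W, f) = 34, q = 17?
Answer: -1444828369/157074335 ≈ -9.1984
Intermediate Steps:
L(Z) = -3*Z (L(Z) = 2*Z - 5*Z = -3*Z)
G(W, f) = 34/5 (G(W, f) = (1/5)*34 = 34/5)
r(Q, X) = -3 + Q + X (r(Q, X) = -3 + (Q + X) = -3 + Q + X)
G(-645, 289)/(-259627) + L(-371)/r(431, -549) = (34/5)/(-259627) + (-3*(-371))/(-3 + 431 - 549) = (34/5)*(-1/259627) + 1113/(-121) = -34/1298135 + 1113*(-1/121) = -34/1298135 - 1113/121 = -1444828369/157074335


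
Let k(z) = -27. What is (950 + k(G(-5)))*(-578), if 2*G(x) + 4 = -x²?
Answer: -533494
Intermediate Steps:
G(x) = -2 - x²/2 (G(x) = -2 + (-x²)/2 = -2 - x²/2)
(950 + k(G(-5)))*(-578) = (950 - 27)*(-578) = 923*(-578) = -533494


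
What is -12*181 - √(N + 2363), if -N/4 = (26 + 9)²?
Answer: -2172 - I*√2537 ≈ -2172.0 - 50.369*I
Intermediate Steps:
N = -4900 (N = -4*(26 + 9)² = -4*35² = -4*1225 = -4900)
-12*181 - √(N + 2363) = -12*181 - √(-4900 + 2363) = -2172 - √(-2537) = -2172 - I*√2537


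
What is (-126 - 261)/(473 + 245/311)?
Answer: -13373/16372 ≈ -0.81682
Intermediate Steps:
(-126 - 261)/(473 + 245/311) = -387/(473 + 245*(1/311)) = -387/(473 + 245/311) = -387/147348/311 = -387*311/147348 = -13373/16372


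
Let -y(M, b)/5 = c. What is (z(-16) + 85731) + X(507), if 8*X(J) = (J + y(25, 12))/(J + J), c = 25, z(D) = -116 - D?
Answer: 347319527/4056 ≈ 85631.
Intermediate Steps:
y(M, b) = -125 (y(M, b) = -5*25 = -125)
X(J) = (-125 + J)/(16*J) (X(J) = ((J - 125)/(J + J))/8 = ((-125 + J)/((2*J)))/8 = ((-125 + J)*(1/(2*J)))/8 = ((-125 + J)/(2*J))/8 = (-125 + J)/(16*J))
(z(-16) + 85731) + X(507) = ((-116 - 1*(-16)) + 85731) + (1/16)*(-125 + 507)/507 = ((-116 + 16) + 85731) + (1/16)*(1/507)*382 = (-100 + 85731) + 191/4056 = 85631 + 191/4056 = 347319527/4056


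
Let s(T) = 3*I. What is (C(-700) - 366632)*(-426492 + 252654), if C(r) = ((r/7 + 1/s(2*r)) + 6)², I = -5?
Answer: 4664727112934/75 ≈ 6.2196e+10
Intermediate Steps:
s(T) = -15 (s(T) = 3*(-5) = -15)
C(r) = (89/15 + r/7)² (C(r) = ((r/7 + 1/(-15)) + 6)² = ((r*(⅐) + 1*(-1/15)) + 6)² = ((r/7 - 1/15) + 6)² = ((-1/15 + r/7) + 6)² = (89/15 + r/7)²)
(C(-700) - 366632)*(-426492 + 252654) = ((623 + 15*(-700))²/11025 - 366632)*(-426492 + 252654) = ((623 - 10500)²/11025 - 366632)*(-173838) = ((1/11025)*(-9877)² - 366632)*(-173838) = ((1/11025)*97555129 - 366632)*(-173838) = (1990921/225 - 366632)*(-173838) = -80501279/225*(-173838) = 4664727112934/75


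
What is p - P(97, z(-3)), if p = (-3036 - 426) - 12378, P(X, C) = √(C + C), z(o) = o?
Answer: -15840 - I*√6 ≈ -15840.0 - 2.4495*I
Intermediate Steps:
P(X, C) = √2*√C (P(X, C) = √(2*C) = √2*√C)
p = -15840 (p = -3462 - 12378 = -15840)
p - P(97, z(-3)) = -15840 - √2*√(-3) = -15840 - √2*I*√3 = -15840 - I*√6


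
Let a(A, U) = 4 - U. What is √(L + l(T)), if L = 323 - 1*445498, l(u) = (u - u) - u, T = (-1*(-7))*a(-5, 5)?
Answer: 4*I*√27823 ≈ 667.21*I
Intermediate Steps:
T = -7 (T = (-1*(-7))*(4 - 1*5) = 7*(4 - 5) = 7*(-1) = -7)
l(u) = -u (l(u) = 0 - u = -u)
L = -445175 (L = 323 - 445498 = -445175)
√(L + l(T)) = √(-445175 - 1*(-7)) = √(-445175 + 7) = √(-445168) = 4*I*√27823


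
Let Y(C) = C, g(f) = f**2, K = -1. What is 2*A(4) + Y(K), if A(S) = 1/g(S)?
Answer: -7/8 ≈ -0.87500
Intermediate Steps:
A(S) = S**(-2) (A(S) = 1/(S**2) = S**(-2))
2*A(4) + Y(K) = 2/4**2 - 1 = 2*(1/16) - 1 = 1/8 - 1 = -7/8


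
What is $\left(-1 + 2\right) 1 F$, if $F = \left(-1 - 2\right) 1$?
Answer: $-3$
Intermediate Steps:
$F = -3$ ($F = \left(-3\right) 1 = -3$)
$\left(-1 + 2\right) 1 F = \left(-1 + 2\right) 1 \left(-3\right) = 1 \cdot 1 \left(-3\right) = 1 \left(-3\right) = -3$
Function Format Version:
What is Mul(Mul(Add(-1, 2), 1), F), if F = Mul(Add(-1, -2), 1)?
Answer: -3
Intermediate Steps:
F = -3 (F = Mul(-3, 1) = -3)
Mul(Mul(Add(-1, 2), 1), F) = Mul(Mul(Add(-1, 2), 1), -3) = Mul(Mul(1, 1), -3) = Mul(1, -3) = -3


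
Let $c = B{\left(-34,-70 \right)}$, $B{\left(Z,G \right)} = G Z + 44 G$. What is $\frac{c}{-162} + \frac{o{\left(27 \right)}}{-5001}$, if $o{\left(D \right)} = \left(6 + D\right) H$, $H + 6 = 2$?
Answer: $\frac{587014}{135027} \approx 4.3474$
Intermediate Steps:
$H = -4$ ($H = -6 + 2 = -4$)
$B{\left(Z,G \right)} = 44 G + G Z$
$c = -700$ ($c = - 70 \left(44 - 34\right) = \left(-70\right) 10 = -700$)
$o{\left(D \right)} = -24 - 4 D$ ($o{\left(D \right)} = \left(6 + D\right) \left(-4\right) = -24 - 4 D$)
$\frac{c}{-162} + \frac{o{\left(27 \right)}}{-5001} = - \frac{700}{-162} + \frac{-24 - 108}{-5001} = \left(-700\right) \left(- \frac{1}{162}\right) + \left(-24 - 108\right) \left(- \frac{1}{5001}\right) = \frac{350}{81} - - \frac{44}{1667} = \frac{350}{81} + \frac{44}{1667} = \frac{587014}{135027}$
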